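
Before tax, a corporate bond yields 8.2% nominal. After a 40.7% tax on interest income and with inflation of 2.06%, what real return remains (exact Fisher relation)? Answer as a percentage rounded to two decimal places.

After-tax nominal return = 8.2% × (1 − 0.407) = 4.8626%.
1 + r = 1.048626 / 1.02060 = 1.027460
After-tax real rate = 1.027460 − 1 → 2.75%.

2.75%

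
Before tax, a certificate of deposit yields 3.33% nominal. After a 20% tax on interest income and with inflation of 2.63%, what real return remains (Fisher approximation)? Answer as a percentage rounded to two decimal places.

0.03%

After-tax nominal return = 3.33% × (1 − 0.2) = 2.6640%.
r ≈ 2.6640% − 2.63% → 0.03%.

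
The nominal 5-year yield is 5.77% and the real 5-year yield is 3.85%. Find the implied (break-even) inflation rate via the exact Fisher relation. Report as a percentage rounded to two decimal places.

(1 + π) = (1 + i)/(1 + r) = 1.05770 / 1.03850 = 1.018488
Break-even inflation = 1.018488 − 1 → 1.85%.

1.85%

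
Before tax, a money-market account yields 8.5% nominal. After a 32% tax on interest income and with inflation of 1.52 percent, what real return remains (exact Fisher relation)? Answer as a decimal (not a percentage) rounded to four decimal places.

After-tax nominal return = 8.5% × (1 − 0.32) = 5.7800%.
1 + r = 1.05780 / 1.01520 = 1.041962
After-tax real rate = 1.041962 − 1 → 0.0420.

0.0420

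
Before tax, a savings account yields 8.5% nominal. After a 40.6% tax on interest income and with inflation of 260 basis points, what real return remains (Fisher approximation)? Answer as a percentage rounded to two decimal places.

After-tax nominal return = 8.5% × (1 − 0.406) = 5.0490%.
r ≈ 5.0490% − 2.6% → 2.45%.

2.45%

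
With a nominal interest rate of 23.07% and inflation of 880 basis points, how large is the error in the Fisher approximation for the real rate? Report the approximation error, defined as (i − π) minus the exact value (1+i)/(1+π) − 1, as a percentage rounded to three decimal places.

Approximate: r ≈ 23.070% − 8.800% = 14.2700%
Exact: (1 + 0.2307)/(1 + 0.0880) − 1 = 13.1158%
Error = 14.2700% − 13.1158% = 1.1542% → 1.154%.

1.154%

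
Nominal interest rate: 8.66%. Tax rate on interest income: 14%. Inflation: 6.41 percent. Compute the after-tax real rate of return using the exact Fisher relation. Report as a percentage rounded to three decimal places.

0.975%

After-tax nominal return = 8.66% × (1 − 0.14) = 7.4476%.
1 + r = 1.074476 / 1.06410 = 1.009751
After-tax real rate = 1.009751 − 1 → 0.975%.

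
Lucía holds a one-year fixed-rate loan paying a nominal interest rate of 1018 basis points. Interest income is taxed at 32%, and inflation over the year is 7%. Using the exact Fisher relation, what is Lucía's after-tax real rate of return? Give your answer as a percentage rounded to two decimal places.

After-tax nominal return = 10.18% × (1 − 0.32) = 6.9224%.
1 + r = 1.069224 / 1.07000 = 0.999275
After-tax real rate = 0.999275 − 1 → -0.07%.

-0.07%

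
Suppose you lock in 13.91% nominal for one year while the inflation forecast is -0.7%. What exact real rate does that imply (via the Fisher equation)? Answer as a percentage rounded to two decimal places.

By the Fisher equation, 1 + r = (1 + i)/(1 + π).
1 + r = 1.13910 / 0.99300 = 1.147130
r = 1.147130 − 1 = 14.7130%, i.e. 14.71%.

14.71%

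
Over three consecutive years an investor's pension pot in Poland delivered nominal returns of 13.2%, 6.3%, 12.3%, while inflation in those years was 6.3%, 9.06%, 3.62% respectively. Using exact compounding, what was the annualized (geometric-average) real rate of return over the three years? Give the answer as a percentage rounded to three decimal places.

4.001%

Compound the nominal returns: 1.1320 × 1.0630 × 1.1230 = 1.35132387.
Compound inflation: 1.0630 × 1.0906 × 1.0362 = 1.20127474.
Deflate: 1.35132387 / 1.20127474 = 1.12490825.
Annualized real rate = 1.12490825^(1/3) − 1 = 4.0014% → 4.001%.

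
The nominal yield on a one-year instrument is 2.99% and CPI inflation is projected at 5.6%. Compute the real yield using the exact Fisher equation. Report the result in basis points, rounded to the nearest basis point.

-247 basis points

1 + r = 1.02990 / 1.05600 = 0.975284
r = 0.975284 − 1 = -2.4716%, i.e. -247 basis points.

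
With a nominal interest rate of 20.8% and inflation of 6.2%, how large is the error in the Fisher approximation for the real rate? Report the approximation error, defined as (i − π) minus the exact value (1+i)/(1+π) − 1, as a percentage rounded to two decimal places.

0.85%

Approximate: r ≈ 20.800% − 6.200% = 14.6000%
Exact: (1 + 0.2080)/(1 + 0.0620) − 1 = 13.7476%
Error = 14.6000% − 13.7476% = 0.8524% → 0.85%.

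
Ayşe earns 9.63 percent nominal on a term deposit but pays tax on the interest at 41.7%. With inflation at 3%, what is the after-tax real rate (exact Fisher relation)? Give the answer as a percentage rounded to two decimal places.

After-tax nominal return = 9.63% × (1 − 0.417) = 5.61429%.
1 + r = 1.0561429 / 1.03000 = 1.025381
After-tax real rate = 1.025381 − 1 → 2.54%.

2.54%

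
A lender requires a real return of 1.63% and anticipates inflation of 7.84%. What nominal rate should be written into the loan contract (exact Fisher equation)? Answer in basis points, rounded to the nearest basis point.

(1 + i) = (1 + r)(1 + π) = 1.01630 × 1.07840 = 1.09597792
i = 1.09597792 − 1, so the required nominal rate is 960 basis points.

960 basis points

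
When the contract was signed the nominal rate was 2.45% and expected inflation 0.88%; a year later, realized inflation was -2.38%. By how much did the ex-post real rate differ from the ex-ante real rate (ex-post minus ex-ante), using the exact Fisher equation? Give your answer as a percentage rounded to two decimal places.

3.39%

Ex-ante: (1 + 0.0245)/(1 + 0.0088) − 1 = 1.5563%
Ex-post: (1 + 0.0245)/(1 − 0.0238) − 1 = 4.9478%
Difference (ex-post − ex-ante) = 3.3915% → 3.39%.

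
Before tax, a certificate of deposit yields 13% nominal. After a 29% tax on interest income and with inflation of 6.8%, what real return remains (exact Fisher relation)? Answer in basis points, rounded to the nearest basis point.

After-tax nominal return = 13% × (1 − 0.29) = 9.2300%.
1 + r = 1.09230 / 1.06800 = 1.022753
After-tax real rate = 1.022753 − 1 → 228 basis points.

228 basis points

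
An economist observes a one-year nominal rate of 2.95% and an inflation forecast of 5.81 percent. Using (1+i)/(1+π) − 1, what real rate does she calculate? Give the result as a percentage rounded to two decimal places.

-2.70%

By the Fisher relation, 1 + r = (1 + i)/(1 + π).
1 + r = 1.02950 / 1.05810 = 0.972970
r = 0.972970 − 1 = -2.7030%, i.e. -2.70%.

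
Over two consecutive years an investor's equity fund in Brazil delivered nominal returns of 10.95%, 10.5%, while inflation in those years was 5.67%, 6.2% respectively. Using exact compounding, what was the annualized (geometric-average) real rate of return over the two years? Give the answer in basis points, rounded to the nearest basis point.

452 basis points

Nominal growth factor = 1.1095 × 1.1050 = 1.22599750
Price-level growth factor = 1.0567 × 1.0620 = 1.12221540
Real growth factor = 1.22599750 / 1.12221540 = 1.09247966
Annualized real rate = 1.09247966^(1/2) − 1 = 4.5218% → 452 basis points.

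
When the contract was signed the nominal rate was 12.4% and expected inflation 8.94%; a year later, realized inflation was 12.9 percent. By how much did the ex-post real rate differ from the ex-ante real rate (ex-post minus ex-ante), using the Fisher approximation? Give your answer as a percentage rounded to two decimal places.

Ex-ante: 12.4% − 8.94% = 3.460%
Ex-post: 12.4% − 12.9% = -0.500%
Difference (ex-post − ex-ante) = -3.9600% → -3.96%.

-3.96%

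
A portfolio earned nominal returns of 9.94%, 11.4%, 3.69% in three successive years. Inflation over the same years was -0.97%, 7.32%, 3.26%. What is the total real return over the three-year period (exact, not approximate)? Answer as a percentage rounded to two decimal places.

Compound the nominal returns: 1.0994 × 1.1140 × 1.0369 = 1.269924.
Compound inflation: 0.9903 × 1.0732 × 1.0326 = 1.097437.
Deflate: 1.269924 / 1.097437 = 1.157173.
Total real return = 1.157173 − 1 → 15.72%.

15.72%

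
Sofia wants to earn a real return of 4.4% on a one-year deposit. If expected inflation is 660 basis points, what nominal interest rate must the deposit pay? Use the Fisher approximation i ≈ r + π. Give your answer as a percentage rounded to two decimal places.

11.00%

i ≈ r + π = 4.4% + 6.6% = 11.00%.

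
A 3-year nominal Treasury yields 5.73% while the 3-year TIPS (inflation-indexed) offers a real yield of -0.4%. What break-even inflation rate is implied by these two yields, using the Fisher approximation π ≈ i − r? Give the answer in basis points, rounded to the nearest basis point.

π ≈ i − r = 5.73% − (-0.4%) → 613 basis points.

613 basis points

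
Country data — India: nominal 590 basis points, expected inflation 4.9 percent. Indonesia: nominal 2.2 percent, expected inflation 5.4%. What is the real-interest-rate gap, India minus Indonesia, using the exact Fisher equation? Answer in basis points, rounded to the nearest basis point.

399 basis points

India: (1 + 0.0590)/(1 + 0.0490) − 1 = 0.9533%
Indonesia: (1 + 0.0220)/(1 + 0.0540) − 1 = -3.0361%
Differential = 0.9533% − (-3.0361%) = 3.9893% → 399 basis points.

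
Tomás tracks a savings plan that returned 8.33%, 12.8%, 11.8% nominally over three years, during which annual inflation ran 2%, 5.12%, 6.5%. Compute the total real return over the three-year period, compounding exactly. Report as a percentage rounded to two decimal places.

Nominal growth factor = 1.0833 × 1.1280 × 1.1180 = 1.366154
Price-level growth factor = 1.0200 × 1.0512 × 1.0650 = 1.141919
Real growth factor = 1.366154 / 1.141919 = 1.196367
Total real return = 1.196367 − 1 → 19.64%.

19.64%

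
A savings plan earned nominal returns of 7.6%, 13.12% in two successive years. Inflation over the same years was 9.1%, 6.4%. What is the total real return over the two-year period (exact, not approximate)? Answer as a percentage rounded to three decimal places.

4.854%

Nominal growth factor = 1.0760 × 1.1312 = 1.217171
Price-level growth factor = 1.0910 × 1.0640 = 1.160824
Real growth factor = 1.217171 / 1.160824 = 1.048541
Total real return = 1.048541 − 1 → 4.854%.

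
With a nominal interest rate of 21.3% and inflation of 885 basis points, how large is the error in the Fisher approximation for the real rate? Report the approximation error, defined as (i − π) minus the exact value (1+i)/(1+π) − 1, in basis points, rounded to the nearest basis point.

Approximate: r ≈ 21.300% − 8.850% = 12.4500%
Exact: (1 + 0.2130)/(1 + 0.0885) − 1 = 11.4378%
Error = 12.4500% − 11.4378% = 1.0122% → 101 basis points.

101 basis points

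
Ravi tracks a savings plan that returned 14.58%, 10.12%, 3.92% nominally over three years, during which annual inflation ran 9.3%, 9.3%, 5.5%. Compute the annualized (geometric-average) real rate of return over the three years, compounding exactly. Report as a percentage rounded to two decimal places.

1.33%

Compound the nominal returns: 1.1458 × 1.1012 × 1.0392 = 1.31121575.
Compound inflation: 1.0930 × 1.0930 × 1.0550 = 1.26035470.
Deflate: 1.31121575 / 1.26035470 = 1.04035456.
Annualized real rate = 1.04035456^(1/3) − 1 = 1.3275% → 1.33%.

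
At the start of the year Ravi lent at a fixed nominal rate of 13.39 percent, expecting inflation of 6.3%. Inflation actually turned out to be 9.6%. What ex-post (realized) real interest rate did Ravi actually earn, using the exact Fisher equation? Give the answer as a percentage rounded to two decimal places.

3.46%

Ex-post: (1 + 0.1339)/(1 + 0.0960) − 1 = 3.4580%
So the realized real rate is 3.46%.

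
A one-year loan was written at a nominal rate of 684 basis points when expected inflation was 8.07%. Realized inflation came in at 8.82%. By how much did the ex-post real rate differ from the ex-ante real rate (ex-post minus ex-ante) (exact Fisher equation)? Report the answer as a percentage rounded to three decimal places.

Ex-ante: (1 + 0.0684)/(1 + 0.0807) − 1 = -1.1382%
Ex-post: (1 + 0.0684)/(1 + 0.0882) − 1 = -1.8195%
Difference (ex-post − ex-ante) = -0.6814% → -0.681%.

-0.681%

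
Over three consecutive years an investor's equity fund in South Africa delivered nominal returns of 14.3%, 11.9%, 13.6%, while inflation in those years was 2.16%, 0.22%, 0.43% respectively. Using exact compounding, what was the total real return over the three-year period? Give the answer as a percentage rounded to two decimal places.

Nominal growth factor = 1.1430 × 1.1190 × 1.1360 = 1.452963
Price-level growth factor = 1.0216 × 1.0022 × 1.0043 = 1.028250
Real growth factor = 1.452963 / 1.028250 = 1.413045
Total real return = 1.413045 − 1 → 41.30%.

41.30%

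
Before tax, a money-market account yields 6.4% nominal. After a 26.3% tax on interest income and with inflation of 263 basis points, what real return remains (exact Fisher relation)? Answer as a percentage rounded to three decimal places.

2.033%

After-tax nominal return = 6.4% × (1 − 0.263) = 4.7168%.
1 + r = 1.047168 / 1.02630 = 1.020333
After-tax real rate = 1.020333 − 1 → 2.033%.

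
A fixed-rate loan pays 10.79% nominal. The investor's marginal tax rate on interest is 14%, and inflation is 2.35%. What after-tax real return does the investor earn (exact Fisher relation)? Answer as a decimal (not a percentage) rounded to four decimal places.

0.0677

After-tax nominal return = 10.79% × (1 − 0.14) = 9.2794%.
1 + r = 1.092794 / 1.02350 = 1.067703
After-tax real rate = 1.067703 − 1 → 0.0677.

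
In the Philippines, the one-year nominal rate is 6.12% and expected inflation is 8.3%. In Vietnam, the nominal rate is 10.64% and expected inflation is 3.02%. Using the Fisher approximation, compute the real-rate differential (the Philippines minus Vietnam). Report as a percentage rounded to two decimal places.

-9.80%

The Philippines: 6.12% − 8.3% = -2.180%
Vietnam: 10.64% − 3.02% = 7.620%
Differential = -9.800% → -9.80%.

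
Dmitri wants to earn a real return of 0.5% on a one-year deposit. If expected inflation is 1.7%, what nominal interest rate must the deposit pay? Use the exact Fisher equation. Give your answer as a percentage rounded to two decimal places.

(1 + i) = (1 + r)(1 + π) = 1.00500 × 1.01700 = 1.022085
i = 1.022085 − 1, so the required nominal rate is 2.21%.

2.21%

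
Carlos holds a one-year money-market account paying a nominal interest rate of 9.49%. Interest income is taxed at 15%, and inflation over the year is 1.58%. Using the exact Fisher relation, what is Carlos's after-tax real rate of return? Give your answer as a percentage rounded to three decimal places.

After-tax nominal return = 9.49% × (1 − 0.15) = 8.0665%.
1 + r = 1.080665 / 1.01580 = 1.063856
After-tax real rate = 1.063856 − 1 → 6.386%.

6.386%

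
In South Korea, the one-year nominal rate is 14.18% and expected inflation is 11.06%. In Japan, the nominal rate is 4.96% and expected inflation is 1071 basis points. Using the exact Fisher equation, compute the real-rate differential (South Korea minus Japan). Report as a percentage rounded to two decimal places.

8.00%

South Korea: (1 + 0.1418)/(1 + 0.1106) − 1 = 2.8093%
Japan: (1 + 0.0496)/(1 + 0.1071) − 1 = -5.1937%
Differential = 2.8093% − (-5.1937%) = 8.0030% → 8.00%.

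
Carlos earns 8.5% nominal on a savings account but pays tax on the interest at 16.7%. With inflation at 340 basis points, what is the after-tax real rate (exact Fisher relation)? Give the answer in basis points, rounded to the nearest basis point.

356 basis points

After-tax nominal return = 8.5% × (1 − 0.167) = 7.0805%.
1 + r = 1.070805 / 1.03400 = 1.035595
After-tax real rate = 1.035595 − 1 → 356 basis points.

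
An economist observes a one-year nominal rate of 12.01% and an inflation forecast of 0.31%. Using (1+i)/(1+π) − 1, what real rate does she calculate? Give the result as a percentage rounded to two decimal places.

1 + r = 1.12010 / 1.00310 = 1.116638
r = 1.116638 − 1 = 11.6638%, i.e. 11.66%.

11.66%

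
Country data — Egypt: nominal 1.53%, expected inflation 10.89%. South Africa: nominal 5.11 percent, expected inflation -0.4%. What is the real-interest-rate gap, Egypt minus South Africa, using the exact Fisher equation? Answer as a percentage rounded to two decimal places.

-13.97%

Egypt: (1 + 0.0153)/(1 + 0.1089) − 1 = -8.4408%
South Africa: (1 + 0.0511)/(1 − 0.0040) − 1 = 5.5321%
Differential = -8.4408% − 5.5321% = -13.9729% → -13.97%.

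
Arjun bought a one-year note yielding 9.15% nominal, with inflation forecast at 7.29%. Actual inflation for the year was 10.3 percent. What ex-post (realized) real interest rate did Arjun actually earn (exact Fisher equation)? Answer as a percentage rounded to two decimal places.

Ex-post: (1 + 0.0915)/(1 + 0.1030) − 1 = -1.0426%
So the realized real rate is -1.04%.

-1.04%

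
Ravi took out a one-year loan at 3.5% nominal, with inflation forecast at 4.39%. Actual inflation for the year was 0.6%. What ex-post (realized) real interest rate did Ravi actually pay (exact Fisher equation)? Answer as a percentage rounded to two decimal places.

Ex-post: (1 + 0.0350)/(1 + 0.0060) − 1 = 2.8827%
So the realized real rate is 2.88%.

2.88%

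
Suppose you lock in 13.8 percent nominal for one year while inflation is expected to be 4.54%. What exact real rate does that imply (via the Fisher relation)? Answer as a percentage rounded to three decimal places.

8.858%

By the Fisher relation, 1 + r = (1 + i)/(1 + π).
1 + r = 1.13800 / 1.04540 = 1.088579
r = 1.088579 − 1 = 8.8579%, i.e. 8.858%.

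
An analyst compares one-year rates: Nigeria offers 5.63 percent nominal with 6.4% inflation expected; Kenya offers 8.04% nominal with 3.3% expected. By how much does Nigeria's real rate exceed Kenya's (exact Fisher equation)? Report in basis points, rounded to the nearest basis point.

-531 basis points

Nigeria: (1 + 0.0563)/(1 + 0.0640) − 1 = -0.7237%
Kenya: (1 + 0.0804)/(1 + 0.0330) − 1 = 4.5886%
Differential = -0.7237% − 4.5886% = -5.3123% → -531 basis points.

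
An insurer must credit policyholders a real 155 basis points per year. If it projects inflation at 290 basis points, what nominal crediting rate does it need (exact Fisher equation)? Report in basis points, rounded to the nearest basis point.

449 basis points

(1 + i) = (1 + r)(1 + π) = 1.01550 × 1.02900 = 1.0449495
i = 1.0449495 − 1, so the required nominal rate is 449 basis points.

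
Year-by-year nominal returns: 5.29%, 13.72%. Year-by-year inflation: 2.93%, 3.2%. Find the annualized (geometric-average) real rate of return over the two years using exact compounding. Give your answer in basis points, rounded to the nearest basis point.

617 basis points

Compound the nominal returns: 1.0529 × 1.1372 = 1.19735788.
Compound inflation: 1.0293 × 1.0320 = 1.06223760.
Deflate: 1.19735788 / 1.06223760 = 1.12720344.
Annualized real rate = 1.12720344^(1/2) − 1 = 6.1698% → 617 basis points.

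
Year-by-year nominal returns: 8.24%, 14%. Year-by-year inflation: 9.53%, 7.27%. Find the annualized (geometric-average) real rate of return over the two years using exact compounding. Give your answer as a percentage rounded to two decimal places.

Nominal growth factor = 1.0824 × 1.1400 = 1.23393600
Price-level growth factor = 1.0953 × 1.0727 = 1.17492831
Real growth factor = 1.23393600 / 1.17492831 = 1.05022237
Annualized real rate = 1.05022237^(1/2) − 1 = 2.4804% → 2.48%.

2.48%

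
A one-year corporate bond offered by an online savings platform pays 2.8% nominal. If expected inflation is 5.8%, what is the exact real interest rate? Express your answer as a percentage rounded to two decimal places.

-2.84%

By the Fisher equation, 1 + r = (1 + i)/(1 + π).
1 + r = 1.02800 / 1.05800 = 0.971645
r = 0.971645 − 1 = -2.8355%, i.e. -2.84%.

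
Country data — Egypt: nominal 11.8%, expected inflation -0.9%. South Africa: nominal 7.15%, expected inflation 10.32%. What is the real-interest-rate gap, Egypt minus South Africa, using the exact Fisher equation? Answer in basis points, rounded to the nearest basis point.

Egypt: (1 + 0.1180)/(1 − 0.0090) − 1 = 12.8153%
South Africa: (1 + 0.0715)/(1 + 0.1032) − 1 = -2.8735%
Differential = 12.8153% − (-2.8735%) = 15.6888% → 1569 basis points.

1569 basis points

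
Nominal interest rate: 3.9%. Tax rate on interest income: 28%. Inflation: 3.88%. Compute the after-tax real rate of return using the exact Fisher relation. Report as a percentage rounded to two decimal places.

After-tax nominal return = 3.9% × (1 − 0.28) = 2.8080%.
1 + r = 1.02808 / 1.03880 = 0.989680
After-tax real rate = 0.989680 − 1 → -1.03%.

-1.03%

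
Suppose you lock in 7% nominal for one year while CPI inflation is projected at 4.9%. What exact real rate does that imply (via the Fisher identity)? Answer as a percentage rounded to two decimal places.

1 + r = 1.07000 / 1.04900 = 1.020019
r = 1.020019 − 1 = 2.0019%, i.e. 2.00%.

2.00%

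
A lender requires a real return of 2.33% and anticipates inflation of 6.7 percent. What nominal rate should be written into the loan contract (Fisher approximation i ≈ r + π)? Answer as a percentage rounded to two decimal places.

9.03%

i ≈ r + π = 2.33% + 6.7% = 9.03%.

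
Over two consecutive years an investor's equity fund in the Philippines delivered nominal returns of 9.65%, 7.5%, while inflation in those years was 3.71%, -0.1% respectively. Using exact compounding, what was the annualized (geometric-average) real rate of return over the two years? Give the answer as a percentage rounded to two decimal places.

Compound the nominal returns: 1.0965 × 1.0750 = 1.17873750.
Compound inflation: 1.0371 × 0.9990 = 1.03606290.
Deflate: 1.17873750 / 1.03606290 = 1.13770843.
Annualized real rate = 1.13770843^(1/2) − 1 = 6.6634% → 6.66%.

6.66%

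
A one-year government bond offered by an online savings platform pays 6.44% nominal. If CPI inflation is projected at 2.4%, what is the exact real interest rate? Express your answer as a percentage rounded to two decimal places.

By the Fisher identity, 1 + r = (1 + i)/(1 + π).
1 + r = 1.06440 / 1.02400 = 1.039453
r = 1.039453 − 1 = 3.9453%, i.e. 3.95%.

3.95%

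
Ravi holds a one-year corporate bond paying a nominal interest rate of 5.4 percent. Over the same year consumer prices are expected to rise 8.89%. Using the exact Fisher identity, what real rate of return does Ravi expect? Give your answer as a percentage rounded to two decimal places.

By the Fisher identity, 1 + r = (1 + i)/(1 + π).
1 + r = 1.05400 / 1.08890 = 0.967949
r = 0.967949 − 1 = -3.2051%, i.e. -3.21%.

-3.21%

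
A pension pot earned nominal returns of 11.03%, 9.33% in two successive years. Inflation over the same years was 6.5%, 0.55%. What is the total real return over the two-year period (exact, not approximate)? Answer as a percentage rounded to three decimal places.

13.357%

Compound the nominal returns: 1.1103 × 1.0933 = 1.213891.
Compound inflation: 1.0650 × 1.0055 = 1.070858.
Deflate: 1.213891 / 1.070858 = 1.133569.
Total real return = 1.133569 − 1 → 13.357%.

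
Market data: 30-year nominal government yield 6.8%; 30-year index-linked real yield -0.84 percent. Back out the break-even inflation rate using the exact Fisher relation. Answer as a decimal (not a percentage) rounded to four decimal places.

0.0770

(1 + π) = (1 + i)/(1 + r) = 1.06800 / 0.99160 = 1.077047
Break-even inflation = 1.077047 − 1 → 0.0770.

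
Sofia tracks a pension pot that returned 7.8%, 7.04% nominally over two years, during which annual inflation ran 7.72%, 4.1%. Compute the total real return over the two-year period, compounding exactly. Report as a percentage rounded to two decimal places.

2.90%

Compound the nominal returns: 1.0780 × 1.0704 = 1.153891.
Compound inflation: 1.0772 × 1.0410 = 1.121365.
Deflate: 1.153891 / 1.121365 = 1.029006.
Total real return = 1.029006 − 1 → 2.90%.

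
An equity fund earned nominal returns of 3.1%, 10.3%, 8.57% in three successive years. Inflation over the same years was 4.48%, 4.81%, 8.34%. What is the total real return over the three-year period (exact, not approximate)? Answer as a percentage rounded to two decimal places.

4.07%

Compound the nominal returns: 1.0310 × 1.1030 × 1.0857 = 1.234650.
Compound inflation: 1.0448 × 1.0481 × 1.0834 = 1.186382.
Deflate: 1.234650 / 1.186382 = 1.040685.
Total real return = 1.040685 − 1 → 4.07%.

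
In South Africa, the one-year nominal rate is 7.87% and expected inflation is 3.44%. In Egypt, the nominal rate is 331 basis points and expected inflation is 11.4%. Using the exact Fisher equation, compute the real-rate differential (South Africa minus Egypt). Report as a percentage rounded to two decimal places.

11.54%

South Africa: (1 + 0.0787)/(1 + 0.0344) − 1 = 4.2827%
Egypt: (1 + 0.0331)/(1 + 0.1140) − 1 = -7.2621%
Differential = 4.2827% − (-7.2621%) = 11.5448% → 11.54%.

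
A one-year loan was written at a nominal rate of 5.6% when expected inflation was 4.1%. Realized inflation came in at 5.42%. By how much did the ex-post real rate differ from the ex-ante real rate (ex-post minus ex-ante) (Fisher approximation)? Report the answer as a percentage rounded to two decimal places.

Ex-ante: 5.6% − 4.1% = 1.500%
Ex-post: 5.6% − 5.42% = 0.180%
Difference (ex-post − ex-ante) = -1.3200% → -1.32%.

-1.32%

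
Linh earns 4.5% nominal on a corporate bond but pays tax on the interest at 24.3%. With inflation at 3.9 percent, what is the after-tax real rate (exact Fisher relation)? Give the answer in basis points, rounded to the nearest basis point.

-47 basis points

After-tax nominal return = 4.5% × (1 − 0.243) = 3.4065%.
1 + r = 1.034065 / 1.03900 = 0.9952502
After-tax real rate = 0.9952502 − 1 → -47 basis points.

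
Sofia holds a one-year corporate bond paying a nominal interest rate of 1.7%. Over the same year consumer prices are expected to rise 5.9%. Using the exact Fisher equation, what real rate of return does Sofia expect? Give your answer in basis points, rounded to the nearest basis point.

-397 basis points

1 + r = 1.01700 / 1.05900 = 0.960340
r = 0.960340 − 1 = -3.9660%, i.e. -397 basis points.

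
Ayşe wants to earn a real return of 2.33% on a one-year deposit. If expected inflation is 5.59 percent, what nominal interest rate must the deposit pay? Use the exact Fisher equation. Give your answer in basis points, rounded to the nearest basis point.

805 basis points

(1 + i) = (1 + r)(1 + π) = 1.02330 × 1.05590 = 1.08050247
i = 1.08050247 − 1, so the required nominal rate is 805 basis points.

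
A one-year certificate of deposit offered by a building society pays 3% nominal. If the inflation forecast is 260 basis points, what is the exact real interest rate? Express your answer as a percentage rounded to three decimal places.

0.390%

1 + r = 1.03000 / 1.02600 = 1.003899
r = 1.003899 − 1 = 0.3899%, i.e. 0.390%.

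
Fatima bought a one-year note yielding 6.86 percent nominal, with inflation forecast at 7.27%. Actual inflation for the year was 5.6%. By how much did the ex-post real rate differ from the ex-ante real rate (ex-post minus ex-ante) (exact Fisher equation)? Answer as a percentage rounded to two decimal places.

Ex-ante: (1 + 0.0686)/(1 + 0.0727) − 1 = -0.3822%
Ex-post: (1 + 0.0686)/(1 + 0.0560) − 1 = 1.1932%
Difference (ex-post − ex-ante) = 1.5754% → 1.58%.

1.58%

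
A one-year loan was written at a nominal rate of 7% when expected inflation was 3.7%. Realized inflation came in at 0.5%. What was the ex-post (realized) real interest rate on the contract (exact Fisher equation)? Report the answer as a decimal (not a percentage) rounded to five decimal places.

Ex-post: (1 + 0.0700)/(1 + 0.0050) − 1 = 6.4677%
So the realized real rate is 0.06468.

0.06468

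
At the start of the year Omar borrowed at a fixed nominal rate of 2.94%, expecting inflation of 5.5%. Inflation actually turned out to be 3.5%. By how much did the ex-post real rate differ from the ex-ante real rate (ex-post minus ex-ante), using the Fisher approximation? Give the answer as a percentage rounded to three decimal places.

Ex-ante: 2.94% − 5.5% = -2.560%
Ex-post: 2.94% − 3.5% = -0.560%
Difference (ex-post − ex-ante) = 2.0000% → 2.000%.

2.000%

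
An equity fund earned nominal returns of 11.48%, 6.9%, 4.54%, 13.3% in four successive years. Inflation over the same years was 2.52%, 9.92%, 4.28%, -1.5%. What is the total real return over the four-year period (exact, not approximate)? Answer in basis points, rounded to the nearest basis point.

2195 basis points

Nominal growth factor = 1.1148 × 1.0690 × 1.0454 × 1.1330 = 1.411520
Price-level growth factor = 1.0252 × 1.0992 × 1.0428 × 0.9850 = 1.157504
Real growth factor = 1.411520 / 1.157504 = 1.219451
Total real return = 1.219451 − 1 → 2195 basis points.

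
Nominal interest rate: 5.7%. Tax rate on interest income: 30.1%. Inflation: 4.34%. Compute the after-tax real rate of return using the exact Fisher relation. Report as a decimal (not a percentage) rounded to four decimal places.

After-tax nominal return = 5.7% × (1 − 0.301) = 3.9843%.
1 + r = 1.039843 / 1.04340 = 0.996591
After-tax real rate = 0.996591 − 1 → -0.0034.

-0.0034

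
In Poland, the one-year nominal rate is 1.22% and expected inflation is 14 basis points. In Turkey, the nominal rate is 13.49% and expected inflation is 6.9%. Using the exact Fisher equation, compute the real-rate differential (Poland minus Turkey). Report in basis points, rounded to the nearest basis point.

-509 basis points

Poland: (1 + 0.0122)/(1 + 0.0014) − 1 = 1.0785%
Turkey: (1 + 0.1349)/(1 + 0.0690) − 1 = 6.1646%
Differential = 1.0785% − 6.1646% = -5.0861% → -509 basis points.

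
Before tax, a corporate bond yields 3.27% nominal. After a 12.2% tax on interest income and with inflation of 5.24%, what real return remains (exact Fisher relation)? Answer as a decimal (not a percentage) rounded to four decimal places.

After-tax nominal return = 3.27% × (1 − 0.122) = 2.87106%.
1 + r = 1.0287106 / 1.05240 = 0.977490
After-tax real rate = 0.977490 − 1 → -0.0225.

-0.0225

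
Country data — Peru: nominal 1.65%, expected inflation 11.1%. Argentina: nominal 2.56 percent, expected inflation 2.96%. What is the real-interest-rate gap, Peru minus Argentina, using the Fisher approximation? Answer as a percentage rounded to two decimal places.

-9.05%

Peru: 1.65% − 11.1% = -9.450%
Argentina: 2.56% − 2.96% = -0.400%
Differential = -9.050% → -9.05%.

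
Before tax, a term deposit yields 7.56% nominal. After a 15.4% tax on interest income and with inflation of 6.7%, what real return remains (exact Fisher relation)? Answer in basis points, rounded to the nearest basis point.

-29 basis points

After-tax nominal return = 7.56% × (1 − 0.154) = 6.39576%.
1 + r = 1.0639576 / 1.06700 = 0.997149
After-tax real rate = 0.997149 − 1 → -29 basis points.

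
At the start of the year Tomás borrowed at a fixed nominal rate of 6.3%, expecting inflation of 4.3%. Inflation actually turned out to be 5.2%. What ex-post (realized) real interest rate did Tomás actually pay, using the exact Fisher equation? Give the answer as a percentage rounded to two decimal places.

Ex-post: (1 + 0.0630)/(1 + 0.0520) − 1 = 1.0456%
So the realized real rate is 1.05%.

1.05%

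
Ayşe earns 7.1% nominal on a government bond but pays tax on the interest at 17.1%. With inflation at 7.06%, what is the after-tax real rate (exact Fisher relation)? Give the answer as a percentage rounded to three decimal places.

After-tax nominal return = 7.1% × (1 − 0.171) = 5.8859%.
1 + r = 1.058859 / 1.07060 = 0.989033
After-tax real rate = 0.989033 − 1 → -1.097%.

-1.097%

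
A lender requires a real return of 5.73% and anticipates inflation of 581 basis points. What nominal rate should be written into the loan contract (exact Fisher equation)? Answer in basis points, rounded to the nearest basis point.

(1 + i) = (1 + r)(1 + π) = 1.05730 × 1.05810 = 1.11872913
i = 1.11872913 − 1, so the required nominal rate is 1187 basis points.

1187 basis points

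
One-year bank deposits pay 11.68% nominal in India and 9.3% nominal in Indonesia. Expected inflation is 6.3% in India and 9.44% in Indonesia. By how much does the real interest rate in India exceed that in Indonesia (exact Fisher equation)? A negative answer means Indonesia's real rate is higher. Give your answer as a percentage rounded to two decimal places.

India: (1 + 0.1168)/(1 + 0.0630) − 1 = 5.0611%
Indonesia: (1 + 0.0930)/(1 + 0.0944) − 1 = -0.1279%
Differential = 5.0611% − (-0.1279%) = 5.1891% → 5.19%.

5.19%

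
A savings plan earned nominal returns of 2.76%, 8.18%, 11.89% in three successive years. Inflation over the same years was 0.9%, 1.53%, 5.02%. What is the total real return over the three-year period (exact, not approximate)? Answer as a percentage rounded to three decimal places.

Compound the nominal returns: 1.0276 × 1.0818 × 1.1189 = 1.24383378.
Compound inflation: 1.0090 × 1.0153 × 1.0502 = 1.07586447.
Deflate: 1.24383378 / 1.07586447 = 1.15612497.
Total real return = 1.15612497 − 1 → 15.612%.

15.612%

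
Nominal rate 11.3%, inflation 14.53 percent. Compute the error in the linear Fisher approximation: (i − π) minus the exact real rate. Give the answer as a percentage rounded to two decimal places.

-0.41%

Approximate: r ≈ 11.300% − 14.530% = -3.2300%
Exact: (1 + 0.1130)/(1 + 0.1453) − 1 = -2.8202%
Error = -3.2300% − (-2.8202%) = -0.4098% → -0.41%.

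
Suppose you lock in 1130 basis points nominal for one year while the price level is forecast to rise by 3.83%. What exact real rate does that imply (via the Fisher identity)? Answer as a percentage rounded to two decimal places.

1 + r = 1.11300 / 1.03830 = 1.071945
r = 1.071945 − 1 = 7.1945%, i.e. 7.19%.

7.19%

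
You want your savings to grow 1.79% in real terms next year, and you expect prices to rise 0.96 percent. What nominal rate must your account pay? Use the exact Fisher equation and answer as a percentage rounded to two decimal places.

(1 + i) = (1 + r)(1 + π) = 1.01790 × 1.00960 = 1.02767184
i = 1.02767184 − 1, so the required nominal rate is 2.77%.

2.77%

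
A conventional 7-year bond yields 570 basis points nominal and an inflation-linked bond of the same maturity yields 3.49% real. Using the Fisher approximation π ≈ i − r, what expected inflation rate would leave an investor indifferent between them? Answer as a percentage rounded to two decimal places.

2.21%

π ≈ i − r = 5.7% − 3.49% → 2.21%.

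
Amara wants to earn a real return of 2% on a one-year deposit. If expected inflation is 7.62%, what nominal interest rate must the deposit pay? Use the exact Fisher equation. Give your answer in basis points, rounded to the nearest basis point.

(1 + i) = (1 + r)(1 + π) = 1.02000 × 1.07620 = 1.097724
i = 1.097724 − 1, so the required nominal rate is 977 basis points.

977 basis points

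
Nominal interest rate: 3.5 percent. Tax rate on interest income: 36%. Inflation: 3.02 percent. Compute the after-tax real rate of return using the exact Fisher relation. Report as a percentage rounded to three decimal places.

-0.757%

After-tax nominal return = 3.5% × (1 − 0.36) = 2.2400%.
1 + r = 1.02240 / 1.03020 = 0.992429
After-tax real rate = 0.992429 − 1 → -0.757%.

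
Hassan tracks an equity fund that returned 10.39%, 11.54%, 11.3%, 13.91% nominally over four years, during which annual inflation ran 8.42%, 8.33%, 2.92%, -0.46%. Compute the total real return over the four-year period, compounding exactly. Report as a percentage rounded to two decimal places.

Nominal growth factor = 1.1039 × 1.1154 × 1.1130 × 1.1391 = 1.561052
Price-level growth factor = 1.0842 × 1.0833 × 1.0292 × 0.9954 = 1.203249
Real growth factor = 1.561052 / 1.203249 = 1.297364
Total real return = 1.297364 − 1 → 29.74%.

29.74%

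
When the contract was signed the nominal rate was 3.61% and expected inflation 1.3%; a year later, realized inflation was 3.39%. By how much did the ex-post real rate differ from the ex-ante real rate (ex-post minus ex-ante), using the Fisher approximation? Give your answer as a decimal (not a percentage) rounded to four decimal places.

Ex-ante: 3.61% − 1.3% = 2.310%
Ex-post: 3.61% − 3.39% = 0.220%
Difference (ex-post − ex-ante) = -2.0900% → -0.0209.

-0.0209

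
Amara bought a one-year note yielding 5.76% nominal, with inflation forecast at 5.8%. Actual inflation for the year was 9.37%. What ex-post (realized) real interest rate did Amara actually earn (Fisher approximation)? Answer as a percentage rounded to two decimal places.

Ex-post: 5.76% − 9.37% = -3.610%
So the realized real rate is -3.61%.

-3.61%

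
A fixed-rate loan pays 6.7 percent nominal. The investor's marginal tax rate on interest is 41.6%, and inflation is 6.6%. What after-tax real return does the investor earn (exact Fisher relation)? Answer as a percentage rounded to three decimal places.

-2.521%

After-tax nominal return = 6.7% × (1 − 0.416) = 3.9128%.
1 + r = 1.039128 / 1.06600 = 0.974792
After-tax real rate = 0.974792 − 1 → -2.521%.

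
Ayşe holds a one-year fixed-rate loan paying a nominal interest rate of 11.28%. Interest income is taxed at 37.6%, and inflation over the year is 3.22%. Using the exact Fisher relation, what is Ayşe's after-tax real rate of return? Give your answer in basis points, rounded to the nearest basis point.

After-tax nominal return = 11.28% × (1 − 0.376) = 7.03872%.
1 + r = 1.0703872 / 1.03220 = 1.036996
After-tax real rate = 1.036996 − 1 → 370 basis points.

370 basis points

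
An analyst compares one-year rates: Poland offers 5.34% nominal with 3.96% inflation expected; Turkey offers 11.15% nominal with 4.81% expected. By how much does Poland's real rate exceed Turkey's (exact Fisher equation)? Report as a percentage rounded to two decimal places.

Poland: (1 + 0.0534)/(1 + 0.0396) − 1 = 1.3274%
Turkey: (1 + 0.1115)/(1 + 0.0481) − 1 = 6.0490%
Differential = 1.3274% − 6.0490% = -4.7216% → -4.72%.

-4.72%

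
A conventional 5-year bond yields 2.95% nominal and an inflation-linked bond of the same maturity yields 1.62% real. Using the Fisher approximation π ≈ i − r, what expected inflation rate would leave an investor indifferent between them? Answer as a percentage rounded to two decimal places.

1.33%

π ≈ i − r = 2.95% − 1.62% → 1.33%.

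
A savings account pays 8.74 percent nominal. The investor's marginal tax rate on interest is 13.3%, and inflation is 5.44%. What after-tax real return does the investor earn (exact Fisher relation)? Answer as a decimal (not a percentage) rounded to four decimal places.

0.0203

After-tax nominal return = 8.74% × (1 − 0.133) = 7.57758%.
1 + r = 1.0757758 / 1.05440 = 1.020273
After-tax real rate = 1.020273 − 1 → 0.0203.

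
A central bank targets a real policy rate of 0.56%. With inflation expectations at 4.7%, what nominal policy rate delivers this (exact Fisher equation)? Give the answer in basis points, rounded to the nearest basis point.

529 basis points

(1 + i) = (1 + r)(1 + π) = 1.00560 × 1.04700 = 1.0528632
i = 1.0528632 − 1, so the required nominal rate is 529 basis points.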